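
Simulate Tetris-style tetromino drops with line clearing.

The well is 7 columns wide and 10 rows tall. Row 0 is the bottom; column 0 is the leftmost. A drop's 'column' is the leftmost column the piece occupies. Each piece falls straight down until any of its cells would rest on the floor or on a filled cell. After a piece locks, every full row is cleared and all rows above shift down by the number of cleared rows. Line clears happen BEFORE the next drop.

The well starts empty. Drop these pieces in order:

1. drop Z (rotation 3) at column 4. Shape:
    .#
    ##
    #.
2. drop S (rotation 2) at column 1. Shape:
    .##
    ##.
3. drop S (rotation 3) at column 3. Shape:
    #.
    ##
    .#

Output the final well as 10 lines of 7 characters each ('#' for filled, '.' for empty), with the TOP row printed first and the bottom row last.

Drop 1: Z rot3 at col 4 lands with bottom-row=0; cleared 0 line(s) (total 0); column heights now [0 0 0 0 2 3 0], max=3
Drop 2: S rot2 at col 1 lands with bottom-row=0; cleared 0 line(s) (total 0); column heights now [0 1 2 2 2 3 0], max=3
Drop 3: S rot3 at col 3 lands with bottom-row=2; cleared 0 line(s) (total 0); column heights now [0 1 2 5 4 3 0], max=5

Answer: .......
.......
.......
.......
.......
...#...
...##..
....##.
..####.
.##.#..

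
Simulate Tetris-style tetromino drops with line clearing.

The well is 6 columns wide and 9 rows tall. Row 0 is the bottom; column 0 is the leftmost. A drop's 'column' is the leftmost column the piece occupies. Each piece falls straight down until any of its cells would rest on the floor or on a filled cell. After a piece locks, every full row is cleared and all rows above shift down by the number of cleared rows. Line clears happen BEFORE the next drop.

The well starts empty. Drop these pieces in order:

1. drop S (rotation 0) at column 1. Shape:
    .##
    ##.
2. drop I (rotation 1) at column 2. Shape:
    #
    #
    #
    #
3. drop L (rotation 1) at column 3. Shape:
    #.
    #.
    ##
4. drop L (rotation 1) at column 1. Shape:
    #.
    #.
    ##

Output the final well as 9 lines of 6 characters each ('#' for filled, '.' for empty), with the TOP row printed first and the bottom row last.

Drop 1: S rot0 at col 1 lands with bottom-row=0; cleared 0 line(s) (total 0); column heights now [0 1 2 2 0 0], max=2
Drop 2: I rot1 at col 2 lands with bottom-row=2; cleared 0 line(s) (total 0); column heights now [0 1 6 2 0 0], max=6
Drop 3: L rot1 at col 3 lands with bottom-row=2; cleared 0 line(s) (total 0); column heights now [0 1 6 5 3 0], max=6
Drop 4: L rot1 at col 1 lands with bottom-row=6; cleared 0 line(s) (total 0); column heights now [0 9 7 5 3 0], max=9

Answer: .#....
.#....
.##...
..#...
..##..
..##..
..###.
..##..
.##...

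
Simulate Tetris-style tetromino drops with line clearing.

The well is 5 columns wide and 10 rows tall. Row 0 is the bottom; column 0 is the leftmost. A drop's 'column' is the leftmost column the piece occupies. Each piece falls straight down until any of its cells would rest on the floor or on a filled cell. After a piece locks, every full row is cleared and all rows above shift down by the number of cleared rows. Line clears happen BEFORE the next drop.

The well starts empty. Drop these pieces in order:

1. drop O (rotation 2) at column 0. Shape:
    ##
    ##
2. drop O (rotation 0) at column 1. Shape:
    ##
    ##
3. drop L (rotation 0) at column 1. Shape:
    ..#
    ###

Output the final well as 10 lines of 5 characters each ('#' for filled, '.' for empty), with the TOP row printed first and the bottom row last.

Answer: .....
.....
.....
.....
...#.
.###.
.##..
.##..
##...
##...

Derivation:
Drop 1: O rot2 at col 0 lands with bottom-row=0; cleared 0 line(s) (total 0); column heights now [2 2 0 0 0], max=2
Drop 2: O rot0 at col 1 lands with bottom-row=2; cleared 0 line(s) (total 0); column heights now [2 4 4 0 0], max=4
Drop 3: L rot0 at col 1 lands with bottom-row=4; cleared 0 line(s) (total 0); column heights now [2 5 5 6 0], max=6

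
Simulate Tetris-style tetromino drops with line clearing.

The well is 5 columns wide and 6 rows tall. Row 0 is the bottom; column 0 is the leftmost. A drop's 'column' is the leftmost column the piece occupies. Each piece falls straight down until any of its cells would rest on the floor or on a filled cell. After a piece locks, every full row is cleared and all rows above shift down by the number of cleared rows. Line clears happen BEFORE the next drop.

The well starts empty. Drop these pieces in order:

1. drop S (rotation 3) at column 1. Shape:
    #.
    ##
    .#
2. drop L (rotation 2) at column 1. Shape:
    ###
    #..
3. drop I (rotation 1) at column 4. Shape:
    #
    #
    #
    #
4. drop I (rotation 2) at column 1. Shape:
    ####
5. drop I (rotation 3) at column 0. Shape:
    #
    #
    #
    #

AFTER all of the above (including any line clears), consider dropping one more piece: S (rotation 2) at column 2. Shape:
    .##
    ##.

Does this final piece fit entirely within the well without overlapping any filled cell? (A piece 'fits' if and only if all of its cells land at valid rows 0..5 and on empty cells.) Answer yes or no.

Drop 1: S rot3 at col 1 lands with bottom-row=0; cleared 0 line(s) (total 0); column heights now [0 3 2 0 0], max=3
Drop 2: L rot2 at col 1 lands with bottom-row=3; cleared 0 line(s) (total 0); column heights now [0 5 5 5 0], max=5
Drop 3: I rot1 at col 4 lands with bottom-row=0; cleared 0 line(s) (total 0); column heights now [0 5 5 5 4], max=5
Drop 4: I rot2 at col 1 lands with bottom-row=5; cleared 0 line(s) (total 0); column heights now [0 6 6 6 6], max=6
Drop 5: I rot3 at col 0 lands with bottom-row=0; cleared 0 line(s) (total 0); column heights now [4 6 6 6 6], max=6
Test piece S rot2 at col 2 (width 3): heights before test = [4 6 6 6 6]; fits = False

Answer: no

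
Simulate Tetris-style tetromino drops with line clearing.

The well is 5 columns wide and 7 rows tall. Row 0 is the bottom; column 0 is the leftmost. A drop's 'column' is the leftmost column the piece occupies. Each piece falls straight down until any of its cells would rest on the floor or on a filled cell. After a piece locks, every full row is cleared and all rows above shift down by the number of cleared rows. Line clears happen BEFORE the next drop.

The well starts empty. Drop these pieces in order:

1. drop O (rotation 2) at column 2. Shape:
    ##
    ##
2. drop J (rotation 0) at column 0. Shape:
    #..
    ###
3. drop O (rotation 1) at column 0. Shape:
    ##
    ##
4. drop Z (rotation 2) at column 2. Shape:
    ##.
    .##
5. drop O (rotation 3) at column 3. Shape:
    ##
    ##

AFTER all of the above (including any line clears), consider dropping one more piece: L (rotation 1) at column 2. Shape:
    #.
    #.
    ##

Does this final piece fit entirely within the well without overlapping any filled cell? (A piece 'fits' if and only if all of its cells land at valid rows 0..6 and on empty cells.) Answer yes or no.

Answer: no

Derivation:
Drop 1: O rot2 at col 2 lands with bottom-row=0; cleared 0 line(s) (total 0); column heights now [0 0 2 2 0], max=2
Drop 2: J rot0 at col 0 lands with bottom-row=2; cleared 0 line(s) (total 0); column heights now [4 3 3 2 0], max=4
Drop 3: O rot1 at col 0 lands with bottom-row=4; cleared 0 line(s) (total 0); column heights now [6 6 3 2 0], max=6
Drop 4: Z rot2 at col 2 lands with bottom-row=2; cleared 1 line(s) (total 1); column heights now [5 5 3 3 0], max=5
Drop 5: O rot3 at col 3 lands with bottom-row=3; cleared 0 line(s) (total 1); column heights now [5 5 3 5 5], max=5
Test piece L rot1 at col 2 (width 2): heights before test = [5 5 3 5 5]; fits = False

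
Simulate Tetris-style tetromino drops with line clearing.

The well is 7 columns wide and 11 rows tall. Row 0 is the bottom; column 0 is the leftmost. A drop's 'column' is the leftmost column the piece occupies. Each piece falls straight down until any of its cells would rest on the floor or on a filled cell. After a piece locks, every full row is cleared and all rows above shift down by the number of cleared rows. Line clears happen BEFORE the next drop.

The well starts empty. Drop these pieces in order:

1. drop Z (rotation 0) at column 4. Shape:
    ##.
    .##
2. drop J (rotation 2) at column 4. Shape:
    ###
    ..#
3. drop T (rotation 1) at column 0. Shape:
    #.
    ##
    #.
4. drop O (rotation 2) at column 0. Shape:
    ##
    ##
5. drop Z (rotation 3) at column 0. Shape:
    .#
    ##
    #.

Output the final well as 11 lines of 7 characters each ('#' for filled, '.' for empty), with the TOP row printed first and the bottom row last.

Drop 1: Z rot0 at col 4 lands with bottom-row=0; cleared 0 line(s) (total 0); column heights now [0 0 0 0 2 2 1], max=2
Drop 2: J rot2 at col 4 lands with bottom-row=1; cleared 0 line(s) (total 0); column heights now [0 0 0 0 3 3 3], max=3
Drop 3: T rot1 at col 0 lands with bottom-row=0; cleared 0 line(s) (total 0); column heights now [3 2 0 0 3 3 3], max=3
Drop 4: O rot2 at col 0 lands with bottom-row=3; cleared 0 line(s) (total 0); column heights now [5 5 0 0 3 3 3], max=5
Drop 5: Z rot3 at col 0 lands with bottom-row=5; cleared 0 line(s) (total 0); column heights now [7 8 0 0 3 3 3], max=8

Answer: .......
.......
.......
.#.....
##.....
#......
##.....
##.....
#...###
##..###
#....##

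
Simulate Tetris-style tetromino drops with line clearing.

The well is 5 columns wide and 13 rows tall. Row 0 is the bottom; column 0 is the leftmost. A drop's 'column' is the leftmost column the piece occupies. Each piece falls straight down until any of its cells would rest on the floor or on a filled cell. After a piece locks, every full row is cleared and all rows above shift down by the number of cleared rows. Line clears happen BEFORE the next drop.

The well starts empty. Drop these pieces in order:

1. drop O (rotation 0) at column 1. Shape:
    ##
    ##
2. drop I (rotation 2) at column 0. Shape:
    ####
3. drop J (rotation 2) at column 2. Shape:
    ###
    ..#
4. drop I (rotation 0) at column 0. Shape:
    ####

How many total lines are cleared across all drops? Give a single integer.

Answer: 1

Derivation:
Drop 1: O rot0 at col 1 lands with bottom-row=0; cleared 0 line(s) (total 0); column heights now [0 2 2 0 0], max=2
Drop 2: I rot2 at col 0 lands with bottom-row=2; cleared 0 line(s) (total 0); column heights now [3 3 3 3 0], max=3
Drop 3: J rot2 at col 2 lands with bottom-row=2; cleared 1 line(s) (total 1); column heights now [0 2 3 3 3], max=3
Drop 4: I rot0 at col 0 lands with bottom-row=3; cleared 0 line(s) (total 1); column heights now [4 4 4 4 3], max=4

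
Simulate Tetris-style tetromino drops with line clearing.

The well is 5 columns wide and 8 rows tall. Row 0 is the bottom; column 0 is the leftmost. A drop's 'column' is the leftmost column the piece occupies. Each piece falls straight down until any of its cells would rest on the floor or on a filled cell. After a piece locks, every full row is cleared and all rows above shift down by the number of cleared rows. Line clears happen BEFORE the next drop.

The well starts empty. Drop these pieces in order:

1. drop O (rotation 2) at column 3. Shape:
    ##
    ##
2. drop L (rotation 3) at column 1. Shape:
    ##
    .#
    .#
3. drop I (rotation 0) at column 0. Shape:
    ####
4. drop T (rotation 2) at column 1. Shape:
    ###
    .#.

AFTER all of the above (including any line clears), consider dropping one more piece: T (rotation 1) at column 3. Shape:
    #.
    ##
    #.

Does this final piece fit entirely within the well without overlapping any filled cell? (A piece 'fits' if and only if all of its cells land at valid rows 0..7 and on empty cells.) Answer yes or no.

Drop 1: O rot2 at col 3 lands with bottom-row=0; cleared 0 line(s) (total 0); column heights now [0 0 0 2 2], max=2
Drop 2: L rot3 at col 1 lands with bottom-row=0; cleared 0 line(s) (total 0); column heights now [0 3 3 2 2], max=3
Drop 3: I rot0 at col 0 lands with bottom-row=3; cleared 0 line(s) (total 0); column heights now [4 4 4 4 2], max=4
Drop 4: T rot2 at col 1 lands with bottom-row=4; cleared 0 line(s) (total 0); column heights now [4 6 6 6 2], max=6
Test piece T rot1 at col 3 (width 2): heights before test = [4 6 6 6 2]; fits = False

Answer: no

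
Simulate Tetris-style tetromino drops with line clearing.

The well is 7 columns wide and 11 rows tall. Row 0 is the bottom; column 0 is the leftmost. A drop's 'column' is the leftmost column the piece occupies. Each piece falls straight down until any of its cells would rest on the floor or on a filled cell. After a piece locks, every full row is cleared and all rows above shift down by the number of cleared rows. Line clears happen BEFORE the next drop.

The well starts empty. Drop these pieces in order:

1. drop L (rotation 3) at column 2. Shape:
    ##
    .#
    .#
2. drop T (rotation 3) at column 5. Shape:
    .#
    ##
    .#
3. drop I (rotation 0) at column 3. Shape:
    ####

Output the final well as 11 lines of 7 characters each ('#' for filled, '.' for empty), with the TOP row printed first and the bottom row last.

Answer: .......
.......
.......
.......
.......
.......
.......
...####
..##..#
...#.##
...#..#

Derivation:
Drop 1: L rot3 at col 2 lands with bottom-row=0; cleared 0 line(s) (total 0); column heights now [0 0 3 3 0 0 0], max=3
Drop 2: T rot3 at col 5 lands with bottom-row=0; cleared 0 line(s) (total 0); column heights now [0 0 3 3 0 2 3], max=3
Drop 3: I rot0 at col 3 lands with bottom-row=3; cleared 0 line(s) (total 0); column heights now [0 0 3 4 4 4 4], max=4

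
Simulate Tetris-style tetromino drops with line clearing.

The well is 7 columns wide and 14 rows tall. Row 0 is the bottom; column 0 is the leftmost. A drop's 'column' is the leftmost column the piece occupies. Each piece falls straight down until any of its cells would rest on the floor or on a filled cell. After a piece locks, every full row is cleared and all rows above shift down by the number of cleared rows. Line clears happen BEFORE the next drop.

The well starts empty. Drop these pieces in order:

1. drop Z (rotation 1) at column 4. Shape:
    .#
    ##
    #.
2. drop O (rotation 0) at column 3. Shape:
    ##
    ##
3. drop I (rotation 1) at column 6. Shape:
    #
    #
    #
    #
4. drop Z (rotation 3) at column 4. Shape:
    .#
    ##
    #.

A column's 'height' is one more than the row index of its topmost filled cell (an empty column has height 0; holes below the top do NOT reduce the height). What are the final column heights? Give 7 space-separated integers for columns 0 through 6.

Drop 1: Z rot1 at col 4 lands with bottom-row=0; cleared 0 line(s) (total 0); column heights now [0 0 0 0 2 3 0], max=3
Drop 2: O rot0 at col 3 lands with bottom-row=2; cleared 0 line(s) (total 0); column heights now [0 0 0 4 4 3 0], max=4
Drop 3: I rot1 at col 6 lands with bottom-row=0; cleared 0 line(s) (total 0); column heights now [0 0 0 4 4 3 4], max=4
Drop 4: Z rot3 at col 4 lands with bottom-row=4; cleared 0 line(s) (total 0); column heights now [0 0 0 4 6 7 4], max=7

Answer: 0 0 0 4 6 7 4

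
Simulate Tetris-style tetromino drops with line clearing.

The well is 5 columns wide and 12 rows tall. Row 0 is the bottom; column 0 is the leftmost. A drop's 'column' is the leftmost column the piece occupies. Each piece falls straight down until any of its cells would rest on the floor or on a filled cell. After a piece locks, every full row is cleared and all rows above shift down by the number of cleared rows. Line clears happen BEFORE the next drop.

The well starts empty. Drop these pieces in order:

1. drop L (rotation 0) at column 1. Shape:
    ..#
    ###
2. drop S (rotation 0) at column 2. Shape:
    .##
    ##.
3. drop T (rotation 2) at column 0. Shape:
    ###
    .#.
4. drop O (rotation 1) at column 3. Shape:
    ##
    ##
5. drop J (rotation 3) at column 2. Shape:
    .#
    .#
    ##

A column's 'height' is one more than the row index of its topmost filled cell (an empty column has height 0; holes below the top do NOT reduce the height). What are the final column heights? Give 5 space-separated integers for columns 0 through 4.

Drop 1: L rot0 at col 1 lands with bottom-row=0; cleared 0 line(s) (total 0); column heights now [0 1 1 2 0], max=2
Drop 2: S rot0 at col 2 lands with bottom-row=2; cleared 0 line(s) (total 0); column heights now [0 1 3 4 4], max=4
Drop 3: T rot2 at col 0 lands with bottom-row=2; cleared 1 line(s) (total 1); column heights now [0 3 3 3 0], max=3
Drop 4: O rot1 at col 3 lands with bottom-row=3; cleared 0 line(s) (total 1); column heights now [0 3 3 5 5], max=5
Drop 5: J rot3 at col 2 lands with bottom-row=5; cleared 0 line(s) (total 1); column heights now [0 3 6 8 5], max=8

Answer: 0 3 6 8 5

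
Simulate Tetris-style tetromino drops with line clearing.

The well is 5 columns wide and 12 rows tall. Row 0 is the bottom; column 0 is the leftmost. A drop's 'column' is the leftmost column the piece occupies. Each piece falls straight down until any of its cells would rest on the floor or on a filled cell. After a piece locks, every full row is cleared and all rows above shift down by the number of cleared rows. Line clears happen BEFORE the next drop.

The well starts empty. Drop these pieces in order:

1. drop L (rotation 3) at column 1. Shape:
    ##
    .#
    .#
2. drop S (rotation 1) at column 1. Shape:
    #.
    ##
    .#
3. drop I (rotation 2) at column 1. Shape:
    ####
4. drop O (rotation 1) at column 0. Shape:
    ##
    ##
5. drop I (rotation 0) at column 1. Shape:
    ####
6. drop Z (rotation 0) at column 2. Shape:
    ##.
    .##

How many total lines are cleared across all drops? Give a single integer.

Answer: 0

Derivation:
Drop 1: L rot3 at col 1 lands with bottom-row=0; cleared 0 line(s) (total 0); column heights now [0 3 3 0 0], max=3
Drop 2: S rot1 at col 1 lands with bottom-row=3; cleared 0 line(s) (total 0); column heights now [0 6 5 0 0], max=6
Drop 3: I rot2 at col 1 lands with bottom-row=6; cleared 0 line(s) (total 0); column heights now [0 7 7 7 7], max=7
Drop 4: O rot1 at col 0 lands with bottom-row=7; cleared 0 line(s) (total 0); column heights now [9 9 7 7 7], max=9
Drop 5: I rot0 at col 1 lands with bottom-row=9; cleared 0 line(s) (total 0); column heights now [9 10 10 10 10], max=10
Drop 6: Z rot0 at col 2 lands with bottom-row=10; cleared 0 line(s) (total 0); column heights now [9 10 12 12 11], max=12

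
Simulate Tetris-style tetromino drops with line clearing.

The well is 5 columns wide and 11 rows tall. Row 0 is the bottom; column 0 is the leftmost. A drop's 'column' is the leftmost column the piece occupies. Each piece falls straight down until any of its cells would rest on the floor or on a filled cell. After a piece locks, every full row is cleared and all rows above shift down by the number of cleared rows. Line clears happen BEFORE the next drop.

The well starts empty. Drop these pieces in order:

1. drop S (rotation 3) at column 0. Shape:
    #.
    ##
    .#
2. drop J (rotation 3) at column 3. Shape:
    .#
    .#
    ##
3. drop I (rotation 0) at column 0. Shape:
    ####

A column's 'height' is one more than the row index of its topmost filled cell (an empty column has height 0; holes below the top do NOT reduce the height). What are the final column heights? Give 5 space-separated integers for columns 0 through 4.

Drop 1: S rot3 at col 0 lands with bottom-row=0; cleared 0 line(s) (total 0); column heights now [3 2 0 0 0], max=3
Drop 2: J rot3 at col 3 lands with bottom-row=0; cleared 0 line(s) (total 0); column heights now [3 2 0 1 3], max=3
Drop 3: I rot0 at col 0 lands with bottom-row=3; cleared 0 line(s) (total 0); column heights now [4 4 4 4 3], max=4

Answer: 4 4 4 4 3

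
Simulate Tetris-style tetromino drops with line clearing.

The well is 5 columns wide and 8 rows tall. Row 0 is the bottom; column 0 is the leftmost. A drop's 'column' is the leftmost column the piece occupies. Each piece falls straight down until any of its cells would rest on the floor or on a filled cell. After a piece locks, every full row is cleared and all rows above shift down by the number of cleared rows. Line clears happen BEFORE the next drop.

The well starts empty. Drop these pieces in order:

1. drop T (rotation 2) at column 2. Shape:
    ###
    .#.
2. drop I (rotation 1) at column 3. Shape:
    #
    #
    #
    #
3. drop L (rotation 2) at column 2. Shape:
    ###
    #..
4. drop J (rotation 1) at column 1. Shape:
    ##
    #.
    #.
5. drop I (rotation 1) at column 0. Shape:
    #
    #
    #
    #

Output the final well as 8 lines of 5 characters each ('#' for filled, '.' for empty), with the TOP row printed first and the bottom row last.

Answer: .##..
.####
.###.
...#.
#..#.
#..#.
#.###
#..#.

Derivation:
Drop 1: T rot2 at col 2 lands with bottom-row=0; cleared 0 line(s) (total 0); column heights now [0 0 2 2 2], max=2
Drop 2: I rot1 at col 3 lands with bottom-row=2; cleared 0 line(s) (total 0); column heights now [0 0 2 6 2], max=6
Drop 3: L rot2 at col 2 lands with bottom-row=5; cleared 0 line(s) (total 0); column heights now [0 0 7 7 7], max=7
Drop 4: J rot1 at col 1 lands with bottom-row=5; cleared 0 line(s) (total 0); column heights now [0 8 8 7 7], max=8
Drop 5: I rot1 at col 0 lands with bottom-row=0; cleared 0 line(s) (total 0); column heights now [4 8 8 7 7], max=8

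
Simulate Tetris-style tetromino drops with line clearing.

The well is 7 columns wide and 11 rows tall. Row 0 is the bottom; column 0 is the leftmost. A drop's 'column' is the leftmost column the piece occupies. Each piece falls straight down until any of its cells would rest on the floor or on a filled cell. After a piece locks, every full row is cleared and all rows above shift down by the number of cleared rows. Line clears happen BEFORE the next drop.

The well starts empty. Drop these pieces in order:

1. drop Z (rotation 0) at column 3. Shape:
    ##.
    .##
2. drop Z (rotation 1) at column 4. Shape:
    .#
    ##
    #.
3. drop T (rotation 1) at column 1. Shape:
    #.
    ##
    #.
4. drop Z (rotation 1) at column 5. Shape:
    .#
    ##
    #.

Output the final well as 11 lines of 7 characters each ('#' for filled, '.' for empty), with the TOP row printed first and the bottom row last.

Drop 1: Z rot0 at col 3 lands with bottom-row=0; cleared 0 line(s) (total 0); column heights now [0 0 0 2 2 1 0], max=2
Drop 2: Z rot1 at col 4 lands with bottom-row=2; cleared 0 line(s) (total 0); column heights now [0 0 0 2 4 5 0], max=5
Drop 3: T rot1 at col 1 lands with bottom-row=0; cleared 0 line(s) (total 0); column heights now [0 3 2 2 4 5 0], max=5
Drop 4: Z rot1 at col 5 lands with bottom-row=5; cleared 0 line(s) (total 0); column heights now [0 3 2 2 4 7 8], max=8

Answer: .......
.......
.......
......#
.....##
.....#.
.....#.
....##.
.#..#..
.####..
.#..##.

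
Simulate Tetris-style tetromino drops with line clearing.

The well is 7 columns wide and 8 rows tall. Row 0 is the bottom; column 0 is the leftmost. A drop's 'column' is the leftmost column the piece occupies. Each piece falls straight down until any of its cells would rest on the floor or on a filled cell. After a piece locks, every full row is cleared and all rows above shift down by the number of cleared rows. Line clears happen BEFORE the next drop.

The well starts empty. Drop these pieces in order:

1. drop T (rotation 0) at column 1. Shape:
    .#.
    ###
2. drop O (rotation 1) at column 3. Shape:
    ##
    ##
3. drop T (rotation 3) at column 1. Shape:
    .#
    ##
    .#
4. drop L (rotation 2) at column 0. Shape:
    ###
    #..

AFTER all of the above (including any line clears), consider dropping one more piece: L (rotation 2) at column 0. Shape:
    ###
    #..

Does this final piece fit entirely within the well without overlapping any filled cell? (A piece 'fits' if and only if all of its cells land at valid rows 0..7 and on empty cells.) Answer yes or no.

Answer: yes

Derivation:
Drop 1: T rot0 at col 1 lands with bottom-row=0; cleared 0 line(s) (total 0); column heights now [0 1 2 1 0 0 0], max=2
Drop 2: O rot1 at col 3 lands with bottom-row=1; cleared 0 line(s) (total 0); column heights now [0 1 2 3 3 0 0], max=3
Drop 3: T rot3 at col 1 lands with bottom-row=2; cleared 0 line(s) (total 0); column heights now [0 4 5 3 3 0 0], max=5
Drop 4: L rot2 at col 0 lands with bottom-row=4; cleared 0 line(s) (total 0); column heights now [6 6 6 3 3 0 0], max=6
Test piece L rot2 at col 0 (width 3): heights before test = [6 6 6 3 3 0 0]; fits = True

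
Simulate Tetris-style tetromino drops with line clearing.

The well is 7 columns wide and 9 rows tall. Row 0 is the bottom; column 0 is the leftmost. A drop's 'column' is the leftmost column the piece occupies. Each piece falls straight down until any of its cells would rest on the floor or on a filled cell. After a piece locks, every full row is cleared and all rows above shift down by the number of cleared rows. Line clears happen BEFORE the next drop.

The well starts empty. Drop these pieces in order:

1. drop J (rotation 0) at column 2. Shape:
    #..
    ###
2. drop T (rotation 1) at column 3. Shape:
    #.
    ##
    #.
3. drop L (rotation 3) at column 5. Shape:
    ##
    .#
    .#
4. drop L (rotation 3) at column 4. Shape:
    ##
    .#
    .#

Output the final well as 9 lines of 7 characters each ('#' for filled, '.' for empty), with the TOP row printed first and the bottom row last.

Drop 1: J rot0 at col 2 lands with bottom-row=0; cleared 0 line(s) (total 0); column heights now [0 0 2 1 1 0 0], max=2
Drop 2: T rot1 at col 3 lands with bottom-row=1; cleared 0 line(s) (total 0); column heights now [0 0 2 4 3 0 0], max=4
Drop 3: L rot3 at col 5 lands with bottom-row=0; cleared 0 line(s) (total 0); column heights now [0 0 2 4 3 3 3], max=4
Drop 4: L rot3 at col 4 lands with bottom-row=3; cleared 0 line(s) (total 0); column heights now [0 0 2 4 6 6 3], max=6

Answer: .......
.......
.......
....##.
.....#.
...#.#.
...####
..##..#
..###.#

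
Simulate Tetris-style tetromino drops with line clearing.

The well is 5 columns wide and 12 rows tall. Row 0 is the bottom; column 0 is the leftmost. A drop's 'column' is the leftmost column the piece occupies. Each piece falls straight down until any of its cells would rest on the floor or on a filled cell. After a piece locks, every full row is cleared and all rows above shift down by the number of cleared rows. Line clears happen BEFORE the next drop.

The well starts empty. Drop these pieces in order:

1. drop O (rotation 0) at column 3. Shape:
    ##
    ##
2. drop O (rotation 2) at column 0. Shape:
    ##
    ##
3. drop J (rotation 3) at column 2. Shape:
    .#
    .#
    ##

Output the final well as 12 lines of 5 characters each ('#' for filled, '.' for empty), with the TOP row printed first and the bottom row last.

Answer: .....
.....
.....
.....
.....
.....
.....
...#.
...#.
..##.
##.##
##.##

Derivation:
Drop 1: O rot0 at col 3 lands with bottom-row=0; cleared 0 line(s) (total 0); column heights now [0 0 0 2 2], max=2
Drop 2: O rot2 at col 0 lands with bottom-row=0; cleared 0 line(s) (total 0); column heights now [2 2 0 2 2], max=2
Drop 3: J rot3 at col 2 lands with bottom-row=2; cleared 0 line(s) (total 0); column heights now [2 2 3 5 2], max=5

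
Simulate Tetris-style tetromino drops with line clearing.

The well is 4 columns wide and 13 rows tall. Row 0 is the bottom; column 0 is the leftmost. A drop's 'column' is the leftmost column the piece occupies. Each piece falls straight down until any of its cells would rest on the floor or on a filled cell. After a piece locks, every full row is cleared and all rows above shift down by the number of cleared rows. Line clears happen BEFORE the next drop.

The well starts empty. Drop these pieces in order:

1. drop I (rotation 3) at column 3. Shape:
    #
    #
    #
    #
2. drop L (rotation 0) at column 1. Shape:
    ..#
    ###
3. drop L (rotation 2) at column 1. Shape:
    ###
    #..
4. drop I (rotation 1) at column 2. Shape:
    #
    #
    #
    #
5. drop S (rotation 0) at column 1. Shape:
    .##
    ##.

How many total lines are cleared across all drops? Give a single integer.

Answer: 0

Derivation:
Drop 1: I rot3 at col 3 lands with bottom-row=0; cleared 0 line(s) (total 0); column heights now [0 0 0 4], max=4
Drop 2: L rot0 at col 1 lands with bottom-row=4; cleared 0 line(s) (total 0); column heights now [0 5 5 6], max=6
Drop 3: L rot2 at col 1 lands with bottom-row=5; cleared 0 line(s) (total 0); column heights now [0 7 7 7], max=7
Drop 4: I rot1 at col 2 lands with bottom-row=7; cleared 0 line(s) (total 0); column heights now [0 7 11 7], max=11
Drop 5: S rot0 at col 1 lands with bottom-row=11; cleared 0 line(s) (total 0); column heights now [0 12 13 13], max=13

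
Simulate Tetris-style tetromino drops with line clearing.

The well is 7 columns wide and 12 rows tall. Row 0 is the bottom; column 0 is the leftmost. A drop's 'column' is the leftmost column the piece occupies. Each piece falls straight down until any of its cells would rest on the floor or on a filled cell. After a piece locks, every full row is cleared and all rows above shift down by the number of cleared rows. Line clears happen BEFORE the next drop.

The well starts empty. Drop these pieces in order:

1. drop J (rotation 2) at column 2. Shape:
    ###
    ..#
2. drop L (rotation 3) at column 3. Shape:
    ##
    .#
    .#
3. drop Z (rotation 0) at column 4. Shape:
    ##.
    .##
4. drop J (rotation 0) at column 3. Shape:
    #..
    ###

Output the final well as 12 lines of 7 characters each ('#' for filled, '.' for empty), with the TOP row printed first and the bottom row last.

Answer: .......
.......
.......
.......
...#...
...###.
....##.
...####
....#..
....#..
..###..
....#..

Derivation:
Drop 1: J rot2 at col 2 lands with bottom-row=0; cleared 0 line(s) (total 0); column heights now [0 0 2 2 2 0 0], max=2
Drop 2: L rot3 at col 3 lands with bottom-row=2; cleared 0 line(s) (total 0); column heights now [0 0 2 5 5 0 0], max=5
Drop 3: Z rot0 at col 4 lands with bottom-row=4; cleared 0 line(s) (total 0); column heights now [0 0 2 5 6 6 5], max=6
Drop 4: J rot0 at col 3 lands with bottom-row=6; cleared 0 line(s) (total 0); column heights now [0 0 2 8 7 7 5], max=8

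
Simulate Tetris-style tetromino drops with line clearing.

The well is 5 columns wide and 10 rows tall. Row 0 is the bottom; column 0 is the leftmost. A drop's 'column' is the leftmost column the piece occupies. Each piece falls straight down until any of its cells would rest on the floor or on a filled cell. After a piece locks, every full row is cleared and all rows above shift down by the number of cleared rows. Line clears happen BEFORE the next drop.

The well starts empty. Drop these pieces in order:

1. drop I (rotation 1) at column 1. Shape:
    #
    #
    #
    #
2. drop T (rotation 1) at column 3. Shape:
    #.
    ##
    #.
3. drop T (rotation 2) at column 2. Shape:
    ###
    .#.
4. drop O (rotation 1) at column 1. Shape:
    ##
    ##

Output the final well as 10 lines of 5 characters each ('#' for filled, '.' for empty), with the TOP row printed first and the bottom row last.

Answer: .....
.....
.....
.##..
.##..
..###
.#.#.
.#.#.
.#.##
.#.#.

Derivation:
Drop 1: I rot1 at col 1 lands with bottom-row=0; cleared 0 line(s) (total 0); column heights now [0 4 0 0 0], max=4
Drop 2: T rot1 at col 3 lands with bottom-row=0; cleared 0 line(s) (total 0); column heights now [0 4 0 3 2], max=4
Drop 3: T rot2 at col 2 lands with bottom-row=3; cleared 0 line(s) (total 0); column heights now [0 4 5 5 5], max=5
Drop 4: O rot1 at col 1 lands with bottom-row=5; cleared 0 line(s) (total 0); column heights now [0 7 7 5 5], max=7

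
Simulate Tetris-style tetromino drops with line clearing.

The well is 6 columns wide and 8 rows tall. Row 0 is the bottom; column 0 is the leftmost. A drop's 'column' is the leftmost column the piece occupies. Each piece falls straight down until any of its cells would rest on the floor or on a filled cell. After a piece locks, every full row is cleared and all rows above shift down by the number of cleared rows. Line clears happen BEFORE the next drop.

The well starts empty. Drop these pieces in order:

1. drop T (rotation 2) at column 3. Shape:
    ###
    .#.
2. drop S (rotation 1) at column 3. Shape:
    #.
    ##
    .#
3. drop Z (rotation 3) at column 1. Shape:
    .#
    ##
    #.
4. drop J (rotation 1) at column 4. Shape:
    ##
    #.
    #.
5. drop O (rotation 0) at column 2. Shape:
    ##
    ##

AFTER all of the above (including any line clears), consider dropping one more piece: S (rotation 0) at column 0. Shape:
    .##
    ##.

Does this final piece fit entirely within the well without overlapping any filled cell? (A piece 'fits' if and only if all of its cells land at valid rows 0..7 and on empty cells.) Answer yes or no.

Drop 1: T rot2 at col 3 lands with bottom-row=0; cleared 0 line(s) (total 0); column heights now [0 0 0 2 2 2], max=2
Drop 2: S rot1 at col 3 lands with bottom-row=2; cleared 0 line(s) (total 0); column heights now [0 0 0 5 4 2], max=5
Drop 3: Z rot3 at col 1 lands with bottom-row=0; cleared 0 line(s) (total 0); column heights now [0 2 3 5 4 2], max=5
Drop 4: J rot1 at col 4 lands with bottom-row=4; cleared 0 line(s) (total 0); column heights now [0 2 3 5 7 7], max=7
Drop 5: O rot0 at col 2 lands with bottom-row=5; cleared 0 line(s) (total 0); column heights now [0 2 7 7 7 7], max=7
Test piece S rot0 at col 0 (width 3): heights before test = [0 2 7 7 7 7]; fits = True

Answer: yes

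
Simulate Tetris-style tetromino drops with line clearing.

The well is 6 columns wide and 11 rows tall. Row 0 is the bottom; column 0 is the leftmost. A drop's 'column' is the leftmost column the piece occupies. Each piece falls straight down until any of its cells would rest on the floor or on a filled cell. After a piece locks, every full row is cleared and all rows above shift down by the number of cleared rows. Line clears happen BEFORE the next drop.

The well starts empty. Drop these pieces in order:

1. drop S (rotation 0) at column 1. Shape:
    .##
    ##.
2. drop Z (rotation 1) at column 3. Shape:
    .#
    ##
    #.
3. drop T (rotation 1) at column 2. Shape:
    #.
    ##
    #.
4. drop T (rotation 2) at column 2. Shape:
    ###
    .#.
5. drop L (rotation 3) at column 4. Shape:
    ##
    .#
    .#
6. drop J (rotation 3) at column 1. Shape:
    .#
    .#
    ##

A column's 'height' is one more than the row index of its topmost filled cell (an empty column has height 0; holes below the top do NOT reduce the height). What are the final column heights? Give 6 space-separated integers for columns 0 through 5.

Drop 1: S rot0 at col 1 lands with bottom-row=0; cleared 0 line(s) (total 0); column heights now [0 1 2 2 0 0], max=2
Drop 2: Z rot1 at col 3 lands with bottom-row=2; cleared 0 line(s) (total 0); column heights now [0 1 2 4 5 0], max=5
Drop 3: T rot1 at col 2 lands with bottom-row=3; cleared 0 line(s) (total 0); column heights now [0 1 6 5 5 0], max=6
Drop 4: T rot2 at col 2 lands with bottom-row=5; cleared 0 line(s) (total 0); column heights now [0 1 7 7 7 0], max=7
Drop 5: L rot3 at col 4 lands with bottom-row=5; cleared 0 line(s) (total 0); column heights now [0 1 7 7 8 8], max=8
Drop 6: J rot3 at col 1 lands with bottom-row=7; cleared 0 line(s) (total 0); column heights now [0 8 10 7 8 8], max=10

Answer: 0 8 10 7 8 8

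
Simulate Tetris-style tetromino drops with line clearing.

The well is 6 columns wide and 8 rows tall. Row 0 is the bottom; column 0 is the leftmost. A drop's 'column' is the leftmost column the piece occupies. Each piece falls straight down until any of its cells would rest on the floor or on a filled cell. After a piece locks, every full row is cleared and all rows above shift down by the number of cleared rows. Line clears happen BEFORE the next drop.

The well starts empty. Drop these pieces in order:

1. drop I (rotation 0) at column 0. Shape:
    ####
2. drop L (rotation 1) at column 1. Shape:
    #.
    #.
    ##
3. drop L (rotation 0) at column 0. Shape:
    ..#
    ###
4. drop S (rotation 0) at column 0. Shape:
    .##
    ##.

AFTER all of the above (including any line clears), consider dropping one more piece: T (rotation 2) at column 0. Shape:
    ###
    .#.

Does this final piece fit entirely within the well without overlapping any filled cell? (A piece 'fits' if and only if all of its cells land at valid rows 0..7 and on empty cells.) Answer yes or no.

Answer: no

Derivation:
Drop 1: I rot0 at col 0 lands with bottom-row=0; cleared 0 line(s) (total 0); column heights now [1 1 1 1 0 0], max=1
Drop 2: L rot1 at col 1 lands with bottom-row=1; cleared 0 line(s) (total 0); column heights now [1 4 2 1 0 0], max=4
Drop 3: L rot0 at col 0 lands with bottom-row=4; cleared 0 line(s) (total 0); column heights now [5 5 6 1 0 0], max=6
Drop 4: S rot0 at col 0 lands with bottom-row=5; cleared 0 line(s) (total 0); column heights now [6 7 7 1 0 0], max=7
Test piece T rot2 at col 0 (width 3): heights before test = [6 7 7 1 0 0]; fits = False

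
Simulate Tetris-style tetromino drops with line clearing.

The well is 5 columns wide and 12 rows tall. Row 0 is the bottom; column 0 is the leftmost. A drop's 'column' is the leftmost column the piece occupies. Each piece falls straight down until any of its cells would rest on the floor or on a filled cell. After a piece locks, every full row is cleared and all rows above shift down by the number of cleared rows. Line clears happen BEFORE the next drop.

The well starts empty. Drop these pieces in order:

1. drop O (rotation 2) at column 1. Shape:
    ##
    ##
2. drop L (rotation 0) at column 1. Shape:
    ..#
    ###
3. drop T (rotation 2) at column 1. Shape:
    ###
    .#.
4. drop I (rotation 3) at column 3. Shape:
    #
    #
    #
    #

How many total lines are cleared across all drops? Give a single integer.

Answer: 0

Derivation:
Drop 1: O rot2 at col 1 lands with bottom-row=0; cleared 0 line(s) (total 0); column heights now [0 2 2 0 0], max=2
Drop 2: L rot0 at col 1 lands with bottom-row=2; cleared 0 line(s) (total 0); column heights now [0 3 3 4 0], max=4
Drop 3: T rot2 at col 1 lands with bottom-row=3; cleared 0 line(s) (total 0); column heights now [0 5 5 5 0], max=5
Drop 4: I rot3 at col 3 lands with bottom-row=5; cleared 0 line(s) (total 0); column heights now [0 5 5 9 0], max=9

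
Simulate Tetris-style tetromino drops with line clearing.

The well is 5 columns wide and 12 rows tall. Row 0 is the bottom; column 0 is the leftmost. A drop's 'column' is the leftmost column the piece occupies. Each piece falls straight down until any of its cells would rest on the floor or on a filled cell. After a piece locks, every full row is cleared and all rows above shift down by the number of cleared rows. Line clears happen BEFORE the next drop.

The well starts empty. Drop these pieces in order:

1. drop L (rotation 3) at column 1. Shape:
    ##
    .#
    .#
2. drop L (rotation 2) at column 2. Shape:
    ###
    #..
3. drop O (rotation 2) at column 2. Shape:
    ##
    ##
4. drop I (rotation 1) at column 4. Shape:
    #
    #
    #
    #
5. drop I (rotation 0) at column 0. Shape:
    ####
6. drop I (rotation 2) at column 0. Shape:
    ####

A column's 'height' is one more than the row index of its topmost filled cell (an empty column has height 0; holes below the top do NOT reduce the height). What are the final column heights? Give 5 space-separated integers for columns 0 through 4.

Answer: 0 3 7 7 7

Derivation:
Drop 1: L rot3 at col 1 lands with bottom-row=0; cleared 0 line(s) (total 0); column heights now [0 3 3 0 0], max=3
Drop 2: L rot2 at col 2 lands with bottom-row=3; cleared 0 line(s) (total 0); column heights now [0 3 5 5 5], max=5
Drop 3: O rot2 at col 2 lands with bottom-row=5; cleared 0 line(s) (total 0); column heights now [0 3 7 7 5], max=7
Drop 4: I rot1 at col 4 lands with bottom-row=5; cleared 0 line(s) (total 0); column heights now [0 3 7 7 9], max=9
Drop 5: I rot0 at col 0 lands with bottom-row=7; cleared 1 line(s) (total 1); column heights now [0 3 7 7 8], max=8
Drop 6: I rot2 at col 0 lands with bottom-row=7; cleared 1 line(s) (total 2); column heights now [0 3 7 7 7], max=7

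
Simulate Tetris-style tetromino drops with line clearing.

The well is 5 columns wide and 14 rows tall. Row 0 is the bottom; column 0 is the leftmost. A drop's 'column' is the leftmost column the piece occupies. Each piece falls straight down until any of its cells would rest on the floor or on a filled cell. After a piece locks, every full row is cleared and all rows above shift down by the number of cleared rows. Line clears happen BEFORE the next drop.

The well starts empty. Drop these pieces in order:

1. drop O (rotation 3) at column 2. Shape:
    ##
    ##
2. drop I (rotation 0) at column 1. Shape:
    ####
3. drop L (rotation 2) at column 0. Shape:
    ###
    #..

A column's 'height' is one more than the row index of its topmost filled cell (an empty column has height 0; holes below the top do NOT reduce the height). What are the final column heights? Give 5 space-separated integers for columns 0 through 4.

Drop 1: O rot3 at col 2 lands with bottom-row=0; cleared 0 line(s) (total 0); column heights now [0 0 2 2 0], max=2
Drop 2: I rot0 at col 1 lands with bottom-row=2; cleared 0 line(s) (total 0); column heights now [0 3 3 3 3], max=3
Drop 3: L rot2 at col 0 lands with bottom-row=2; cleared 1 line(s) (total 1); column heights now [3 3 3 2 0], max=3

Answer: 3 3 3 2 0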